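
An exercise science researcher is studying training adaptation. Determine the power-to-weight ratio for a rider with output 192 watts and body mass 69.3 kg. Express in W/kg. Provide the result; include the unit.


P/W = 192 / 69.3 = 2.771 W/kg

2.771 W/kg


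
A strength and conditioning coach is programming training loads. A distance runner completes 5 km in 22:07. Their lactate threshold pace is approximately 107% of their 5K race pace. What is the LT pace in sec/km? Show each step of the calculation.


Convert to seconds: 22 min 7 s = 1327 s
Pace per km = 1327 / 5 = 265.4 s/km
LT pace = 265.4 * 1.07 = 283.98 s/km

283.98 s/km


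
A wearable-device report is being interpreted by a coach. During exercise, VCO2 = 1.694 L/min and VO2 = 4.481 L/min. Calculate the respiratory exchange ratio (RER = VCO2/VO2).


RER = VCO2 / VO2
= 1.694 / 4.481
= 0.378

0.378


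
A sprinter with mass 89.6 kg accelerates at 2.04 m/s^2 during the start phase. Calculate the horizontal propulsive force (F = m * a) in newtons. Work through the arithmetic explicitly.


F = m * a
= 89.6 * 2.04
= 182.78 N

182.78 N


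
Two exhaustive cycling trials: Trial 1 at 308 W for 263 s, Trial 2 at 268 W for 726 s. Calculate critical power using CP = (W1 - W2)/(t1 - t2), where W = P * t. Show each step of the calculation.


W1 = 308 * 263 = 81004 J
W2 = 268 * 726 = 194568 J
CP = (81004 - 194568) / (263 - 726)
= -113564 / -463
= 245.28 W

245.28 W


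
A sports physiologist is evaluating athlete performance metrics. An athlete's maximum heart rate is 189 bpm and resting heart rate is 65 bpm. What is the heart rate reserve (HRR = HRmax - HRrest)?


HRR = HRmax - HRrest
= 189 - 65
= 124 bpm

124 bpm


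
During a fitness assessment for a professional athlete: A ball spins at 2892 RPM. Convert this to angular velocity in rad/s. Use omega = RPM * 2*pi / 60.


omega = 2892 * 2 * pi / 60
= 2892 * 6.28318531 / 60
= 18170.972 / 60
= 302.85 rad/s

302.85 rad/s


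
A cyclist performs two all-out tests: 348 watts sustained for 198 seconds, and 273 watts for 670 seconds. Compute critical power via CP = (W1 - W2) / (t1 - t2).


W1 = P1 * t1 = 348 * 198 = 68904 J
W2 = P2 * t2 = 273 * 670 = 182910 J
CP = (68904 - 182910) / (198 - 670)
= 241.54 W

241.54 W


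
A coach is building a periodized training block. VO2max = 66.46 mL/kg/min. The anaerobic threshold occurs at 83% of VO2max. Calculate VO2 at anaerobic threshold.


AT fraction = 83 / 100 = 0.83
AT VO2 = 66.46 * 0.83
= 55.16 mL/kg/min

55.16 mL/kg/min


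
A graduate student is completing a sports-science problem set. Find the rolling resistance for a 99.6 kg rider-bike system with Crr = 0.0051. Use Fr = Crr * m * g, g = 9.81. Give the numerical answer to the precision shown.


m * g = 99.6 * 9.81 = 977.076 N
Fr = 0.0051 * 977.076 = 4.983 N

4.983 N


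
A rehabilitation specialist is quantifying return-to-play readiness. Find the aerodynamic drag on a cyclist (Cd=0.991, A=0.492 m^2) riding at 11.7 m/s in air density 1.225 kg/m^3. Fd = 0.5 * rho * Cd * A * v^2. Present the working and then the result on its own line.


Fd = 0.5 * 1.225 * 0.991 * 0.492 * 11.7^2
= 0.5 * 1.225 * 0.991 * 0.492 * 136.89
= 40.881 N

40.881 N


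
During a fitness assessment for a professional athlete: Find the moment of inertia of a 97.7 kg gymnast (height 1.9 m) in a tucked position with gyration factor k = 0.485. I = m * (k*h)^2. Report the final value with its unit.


Radius of gyration = 0.485 * 1.9 = 0.9215 m
I = 97.7 * 0.9215^2
= 97.7 * 0.849162
= 82.963 kg*m^2

82.963 kg*m^2


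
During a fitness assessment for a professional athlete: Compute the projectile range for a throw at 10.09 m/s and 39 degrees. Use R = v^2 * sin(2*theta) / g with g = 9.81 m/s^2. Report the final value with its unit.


Two times the angle = 78 degrees
sin(78) = 0.978148
R = 101.8081 * 0.978148 / 9.81 = 10.151 m

10.151 m


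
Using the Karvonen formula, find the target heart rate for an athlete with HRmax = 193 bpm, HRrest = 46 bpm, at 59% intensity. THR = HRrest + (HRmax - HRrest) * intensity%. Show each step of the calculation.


HRR = 193 - 46 = 147
THR = 46 + 147 * 0.59
= 46 + 86.73
= 132.73 bpm

132.73 bpm


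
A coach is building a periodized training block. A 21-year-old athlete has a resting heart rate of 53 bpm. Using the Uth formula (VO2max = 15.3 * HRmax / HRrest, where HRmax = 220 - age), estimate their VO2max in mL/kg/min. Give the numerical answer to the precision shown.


HRmax = 220 - 21 = 199 bpm
Ratio = HRmax / HRrest = 199 / 53 = 3.7547
VO2max = 15.3 * 3.7547 = 57.45 mL/kg/min

57.45 mL/kg/min


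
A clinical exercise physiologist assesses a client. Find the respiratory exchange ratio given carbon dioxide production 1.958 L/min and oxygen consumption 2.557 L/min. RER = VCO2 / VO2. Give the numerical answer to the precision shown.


VCO2 = 1.958 L/min
VO2 = 2.557 L/min
RER = 1.958 / 2.557 = 0.7657

0.7657


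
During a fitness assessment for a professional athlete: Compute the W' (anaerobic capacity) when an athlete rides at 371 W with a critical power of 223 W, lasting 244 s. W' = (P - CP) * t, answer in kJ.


Above-CP power = 148 W
Duration = 244 s
W' = 148 * 244 = 36112 J
Convert: 36112 / 1000 = 36.112 kJ

36.112 kJ


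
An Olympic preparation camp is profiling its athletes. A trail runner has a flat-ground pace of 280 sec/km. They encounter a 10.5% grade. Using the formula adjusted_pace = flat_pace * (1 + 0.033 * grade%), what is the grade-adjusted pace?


Grade factor = 1 + 0.033 * 10.5 = 1.3465
Adjusted = 280 * 1.3465 = 377.02 sec/km

377.02 s/km


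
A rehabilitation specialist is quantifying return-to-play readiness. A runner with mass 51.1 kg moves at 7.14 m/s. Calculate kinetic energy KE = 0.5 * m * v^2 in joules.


v^2 = 7.14^2 = 50.9796
KE = 0.5 * 51.1 * 50.9796
= 1302.53 J

1302.53 J


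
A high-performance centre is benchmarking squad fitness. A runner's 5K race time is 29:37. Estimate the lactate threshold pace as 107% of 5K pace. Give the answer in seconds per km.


Total race time = 29*60 + 37 = 1777 seconds
5K pace = 1777 / 5 = 355.4 sec/km
LT pace = 355.4 * 1.07 = 380.28 sec/km

380.28 s/km


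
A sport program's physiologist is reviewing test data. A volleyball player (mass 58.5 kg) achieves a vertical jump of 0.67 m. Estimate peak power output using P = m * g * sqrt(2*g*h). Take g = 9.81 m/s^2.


2 * g * h = 2 * 9.81 * 0.67 = 13.1454
sqrt(13.1454) = 3.625659 m/s
P = 58.5 * 9.81 * 3.625659 = 2080.71 W

2080.71 W


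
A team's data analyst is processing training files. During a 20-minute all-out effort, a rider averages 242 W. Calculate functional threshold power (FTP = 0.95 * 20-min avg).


FTP = 0.95 * 242
= 229.9 W

229.9 W


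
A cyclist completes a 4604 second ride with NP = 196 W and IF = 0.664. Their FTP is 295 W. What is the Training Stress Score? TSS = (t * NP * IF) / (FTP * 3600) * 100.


t * NP * IF = 4604 * 196 * 0.664 = 599182.976
FTP * 3600 = 1062000
TSS = (599182.976 / 1062000) * 100 = 56.42

56.42 TSS


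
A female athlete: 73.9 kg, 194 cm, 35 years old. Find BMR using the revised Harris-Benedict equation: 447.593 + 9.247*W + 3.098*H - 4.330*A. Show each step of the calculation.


Intercept = 447.593
Weight contribution = 9.247 * 73.9 = 683.3533
Height contribution = 3.098 * 194 = 601.012
Age contribution = 4.33 * 35 = 151.55
BMR = 447.593 + 683.3533 + 601.012 - 151.55
= 1580.41 kcal/day

1580.41 kcal/day


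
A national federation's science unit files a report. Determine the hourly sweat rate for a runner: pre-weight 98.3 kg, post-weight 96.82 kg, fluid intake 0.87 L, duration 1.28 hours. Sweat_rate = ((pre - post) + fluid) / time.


Mass lost = 98.3 - 96.82 = 1.48 kg
Add fluid consumed: 1.48 + 0.87 = 2.35 L total sweat
Sweat rate = 2.35 / 1.28 = 1.836 L/h

1.836 L/h


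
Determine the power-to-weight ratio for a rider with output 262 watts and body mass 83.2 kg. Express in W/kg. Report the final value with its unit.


P/W = 262 / 83.2 = 3.149 W/kg

3.149 W/kg


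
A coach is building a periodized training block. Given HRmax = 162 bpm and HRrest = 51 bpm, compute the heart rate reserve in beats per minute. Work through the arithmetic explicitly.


Heart rate reserve = maximum HR minus resting HR
HRR = 162 - 51 = 111 bpm

111 bpm


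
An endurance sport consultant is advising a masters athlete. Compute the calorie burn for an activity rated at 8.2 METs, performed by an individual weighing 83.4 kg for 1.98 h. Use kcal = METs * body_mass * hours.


Product of METs and mass = 8.2 * 83.4 = 683.88
Total kcal = 683.88 * 1.98 = 1354.08 kcal

1354.08 kcal


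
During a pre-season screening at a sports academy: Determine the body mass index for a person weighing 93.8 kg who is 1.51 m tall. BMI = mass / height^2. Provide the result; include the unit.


BMI = mass / height^2
= 93.8 / 1.51^2
= 93.8 / 2.2801
= 41.14 kg/m^2

41.14 kg/m^2


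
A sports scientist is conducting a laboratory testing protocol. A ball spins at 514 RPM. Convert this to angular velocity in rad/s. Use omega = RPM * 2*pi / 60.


omega = 514 * 2 * pi / 60
= 514 * 6.28318531 / 60
= 3229.557 / 60
= 53.826 rad/s

53.826 rad/s


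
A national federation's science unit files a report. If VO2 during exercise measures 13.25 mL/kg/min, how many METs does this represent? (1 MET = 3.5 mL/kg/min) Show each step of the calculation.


METs = VO2 / 3.5 = 13.25 / 3.5 = 3.79

3.79 METs


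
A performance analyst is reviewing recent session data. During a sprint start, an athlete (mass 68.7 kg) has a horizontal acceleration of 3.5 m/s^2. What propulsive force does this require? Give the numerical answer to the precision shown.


Propulsive force = mass * acceleration
= 68.7 kg * 3.5 m/s^2
= 240.45 N

240.45 N


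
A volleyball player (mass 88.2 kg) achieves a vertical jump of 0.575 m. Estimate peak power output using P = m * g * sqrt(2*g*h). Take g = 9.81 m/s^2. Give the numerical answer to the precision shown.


2 * g * h = 2 * 9.81 * 0.575 = 11.2815
sqrt(11.2815) = 3.358794 m/s
P = 88.2 * 9.81 * 3.358794 = 2906.17 W

2906.17 W


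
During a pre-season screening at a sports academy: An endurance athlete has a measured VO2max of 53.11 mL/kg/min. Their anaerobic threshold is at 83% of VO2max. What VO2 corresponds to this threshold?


Anaerobic threshold VO2 = VO2max * 83%
= 53.11 * 0.83
= 44.08 mL/kg/min

44.08 mL/kg/min


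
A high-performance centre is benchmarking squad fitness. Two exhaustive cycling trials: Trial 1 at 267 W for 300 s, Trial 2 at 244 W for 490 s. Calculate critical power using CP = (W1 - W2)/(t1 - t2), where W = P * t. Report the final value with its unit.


W1 = 267 * 300 = 80100 J
W2 = 244 * 490 = 119560 J
CP = (80100 - 119560) / (300 - 490)
= -39460 / -190
= 207.68 W

207.68 W


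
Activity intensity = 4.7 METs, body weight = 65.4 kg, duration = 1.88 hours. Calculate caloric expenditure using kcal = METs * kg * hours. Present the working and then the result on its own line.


kcal = 4.7 * 65.4 * 1.88
= 307.38 * 1.88
= 577.87 kcal

577.87 kcal


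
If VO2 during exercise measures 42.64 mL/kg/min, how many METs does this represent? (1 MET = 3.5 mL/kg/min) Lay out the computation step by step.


METs = VO2 / 3.5 = 42.64 / 3.5 = 12.18

12.18 METs


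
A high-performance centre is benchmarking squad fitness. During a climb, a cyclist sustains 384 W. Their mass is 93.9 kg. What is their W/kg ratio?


Power-to-weight = 384 W / 93.9 kg
= 4.089 W/kg

4.089 W/kg


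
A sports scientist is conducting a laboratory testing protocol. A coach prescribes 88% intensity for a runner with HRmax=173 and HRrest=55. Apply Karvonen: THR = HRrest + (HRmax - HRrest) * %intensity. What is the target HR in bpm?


Heart rate reserve = 173 - 55 = 118
Intensity fraction = 88 / 100 = 0.88
THR = 55 + 118 * 0.88 = 158.84 bpm

158.84 bpm


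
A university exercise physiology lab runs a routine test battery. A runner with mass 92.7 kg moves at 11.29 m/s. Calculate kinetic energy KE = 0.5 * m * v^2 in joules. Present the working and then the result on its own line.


v^2 = 11.29^2 = 127.4641
KE = 0.5 * 92.7 * 127.4641
= 5907.96 J

5907.96 J


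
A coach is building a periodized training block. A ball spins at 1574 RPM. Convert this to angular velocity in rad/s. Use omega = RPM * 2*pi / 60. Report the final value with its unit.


omega = 1574 * 2 * pi / 60
= 1574 * 6.28318531 / 60
= 9889.734 / 60
= 164.829 rad/s

164.829 rad/s


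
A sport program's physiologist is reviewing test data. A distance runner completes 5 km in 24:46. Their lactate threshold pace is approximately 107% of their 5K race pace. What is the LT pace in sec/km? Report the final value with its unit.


Convert to seconds: 24 min 46 s = 1486 s
Pace per km = 1486 / 5 = 297.2 s/km
LT pace = 297.2 * 1.07 = 318.0 s/km

318.0 s/km


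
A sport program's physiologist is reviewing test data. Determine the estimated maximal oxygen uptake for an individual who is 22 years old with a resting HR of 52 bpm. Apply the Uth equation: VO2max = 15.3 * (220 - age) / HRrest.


HRmax = 220 - 22 = 198
VO2max = 15.3 * (198 / 52)
= 15.3 * 3.8077
= 58.26 mL/kg/min

58.26 mL/kg/min


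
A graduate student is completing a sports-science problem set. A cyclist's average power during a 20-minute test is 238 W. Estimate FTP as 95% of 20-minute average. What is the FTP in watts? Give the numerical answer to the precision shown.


FTP = 20-min power * 0.95
= 238 * 0.95
= 226.1 W

226.1 W


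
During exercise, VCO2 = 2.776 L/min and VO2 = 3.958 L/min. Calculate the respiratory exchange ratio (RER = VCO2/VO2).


RER = VCO2 / VO2
= 2.776 / 3.958
= 0.7014

0.7014


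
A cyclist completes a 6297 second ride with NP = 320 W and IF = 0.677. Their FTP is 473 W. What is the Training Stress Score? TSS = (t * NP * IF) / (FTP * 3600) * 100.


t * NP * IF = 6297 * 320 * 0.677 = 1364182.08
FTP * 3600 = 1702800
TSS = (1364182.08 / 1702800) * 100 = 80.11

80.11 TSS


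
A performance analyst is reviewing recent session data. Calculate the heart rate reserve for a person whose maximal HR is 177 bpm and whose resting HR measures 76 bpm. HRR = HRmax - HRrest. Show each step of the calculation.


HRmax = 177 bpm
HRrest = 76 bpm
HRR = 177 - 76 = 101 bpm

101 bpm


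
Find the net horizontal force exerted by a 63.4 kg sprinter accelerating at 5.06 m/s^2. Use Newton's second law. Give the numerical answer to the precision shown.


Newton's second law: F = m * a
F = 63.4 * 5.06 = 320.8 N

320.8 N


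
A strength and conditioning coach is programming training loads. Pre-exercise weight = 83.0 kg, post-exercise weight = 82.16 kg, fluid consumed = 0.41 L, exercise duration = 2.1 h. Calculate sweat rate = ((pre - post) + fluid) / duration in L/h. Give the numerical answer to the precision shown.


Weight loss = 83.0 - 82.16 = 0.84 kg (approx L)
Total sweat = 0.84 + 0.41 = 1.25 L
Sweat rate = 1.25 / 2.1 = 0.595 L/h

0.595 L/h


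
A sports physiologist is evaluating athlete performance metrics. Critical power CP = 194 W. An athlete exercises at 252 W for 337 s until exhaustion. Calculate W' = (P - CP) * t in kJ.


P - CP = 252 - 194 = 58 W
W' = 58 * 337 = 19546 J
= 19546 / 1000 = 19.546 kJ

19.546 kJ


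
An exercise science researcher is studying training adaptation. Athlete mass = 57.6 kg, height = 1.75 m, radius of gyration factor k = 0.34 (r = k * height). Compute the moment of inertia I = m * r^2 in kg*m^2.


r = k * height = 0.34 * 1.75 = 0.595 m
r^2 = 0.595^2 = 0.354025
I = 57.6 * 0.354025 = 20.392 kg*m^2

20.392 kg*m^2


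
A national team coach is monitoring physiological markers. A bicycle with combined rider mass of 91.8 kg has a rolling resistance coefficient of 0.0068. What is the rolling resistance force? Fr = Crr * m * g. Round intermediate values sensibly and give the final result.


Fr = 0.0068 * 91.8 * 9.81
= 0.62424 * 9.81
= 6.124 N

6.124 N


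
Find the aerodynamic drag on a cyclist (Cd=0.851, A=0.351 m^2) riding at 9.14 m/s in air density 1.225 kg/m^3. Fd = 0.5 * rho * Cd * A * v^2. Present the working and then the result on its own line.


Fd = 0.5 * 1.225 * 0.851 * 0.351 * 9.14^2
= 0.5 * 1.225 * 0.851 * 0.351 * 83.5396
= 15.284 N

15.284 N


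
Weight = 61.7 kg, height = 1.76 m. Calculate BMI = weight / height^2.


height^2 = 1.76^2 = 3.0976
BMI = 61.7 / 3.0976 = 19.92 kg/m^2

19.92 kg/m^2


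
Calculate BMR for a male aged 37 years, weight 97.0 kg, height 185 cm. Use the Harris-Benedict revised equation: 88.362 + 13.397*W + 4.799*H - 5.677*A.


Substituting values:
W term = 13.397 * 97.0 = 1299.509
H term = 4.799 * 185 = 887.815
A term = 5.677 * 37 = 210.049
BMR = 2065.64 kcal/day

2065.64 kcal/day


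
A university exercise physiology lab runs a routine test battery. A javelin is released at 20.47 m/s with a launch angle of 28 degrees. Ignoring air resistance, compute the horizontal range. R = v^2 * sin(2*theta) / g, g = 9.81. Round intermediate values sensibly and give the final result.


Launch speed squared = 419.0209
sin(2 * 28 deg) = 0.829038
Range = 419.0209 * 0.829038 / 9.81
= 35.411 m

35.411 m


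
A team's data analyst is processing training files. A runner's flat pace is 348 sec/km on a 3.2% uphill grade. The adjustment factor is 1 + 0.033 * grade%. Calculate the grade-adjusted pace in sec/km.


Factor = 1 + 0.033 * 3.2 = 1.1056
Adjusted pace = 348 * 1.1056
= 384.75 sec/km

384.75 s/km


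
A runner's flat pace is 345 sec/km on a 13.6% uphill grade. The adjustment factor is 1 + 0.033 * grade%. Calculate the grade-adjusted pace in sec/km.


Factor = 1 + 0.033 * 13.6 = 1.4488
Adjusted pace = 345 * 1.4488
= 499.84 sec/km

499.84 s/km


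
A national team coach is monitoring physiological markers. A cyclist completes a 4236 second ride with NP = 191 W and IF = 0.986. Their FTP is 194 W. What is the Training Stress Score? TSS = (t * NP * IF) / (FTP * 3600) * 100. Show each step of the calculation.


t * NP * IF = 4236 * 191 * 0.986 = 797748.936
FTP * 3600 = 698400
TSS = (797748.936 / 698400) * 100 = 114.23

114.23 TSS


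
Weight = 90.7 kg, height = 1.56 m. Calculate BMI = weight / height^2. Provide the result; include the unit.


height^2 = 1.56^2 = 2.4336
BMI = 90.7 / 2.4336 = 37.27 kg/m^2

37.27 kg/m^2


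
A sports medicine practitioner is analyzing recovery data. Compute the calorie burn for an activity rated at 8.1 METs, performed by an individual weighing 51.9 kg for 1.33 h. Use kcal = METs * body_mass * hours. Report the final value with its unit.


Product of METs and mass = 8.1 * 51.9 = 420.39
Total kcal = 420.39 * 1.33 = 559.12 kcal

559.12 kcal


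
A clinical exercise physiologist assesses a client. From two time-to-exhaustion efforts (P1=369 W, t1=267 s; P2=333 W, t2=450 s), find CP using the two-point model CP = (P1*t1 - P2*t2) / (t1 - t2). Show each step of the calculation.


Work in trial 1 = 98523 J
Work in trial 2 = 149850 J
Delta work = -51327 J
Delta time = -183 s
CP = -51327 / -183 = 280.48 W

280.48 W


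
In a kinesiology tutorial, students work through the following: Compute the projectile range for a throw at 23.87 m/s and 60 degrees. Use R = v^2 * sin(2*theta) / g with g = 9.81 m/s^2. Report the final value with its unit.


Two times the angle = 120 degrees
sin(120) = 0.866025
R = 569.7769 * 0.866025 / 9.81 = 50.3 m

50.3 m


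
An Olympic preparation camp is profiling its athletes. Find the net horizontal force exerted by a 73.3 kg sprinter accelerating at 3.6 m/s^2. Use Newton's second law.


Newton's second law: F = m * a
F = 73.3 * 3.6 = 263.88 N

263.88 N


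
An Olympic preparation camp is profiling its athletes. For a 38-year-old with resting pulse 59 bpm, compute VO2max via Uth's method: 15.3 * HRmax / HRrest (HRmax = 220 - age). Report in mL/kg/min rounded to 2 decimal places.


Step 1: HRmax = 220 - 38 = 182 bpm
Step 2: Ratio = 182 / 59 = 3.0847
Step 3: VO2max = 15.3 * 3.0847 = 47.2 mL/kg/min

47.2 mL/kg/min


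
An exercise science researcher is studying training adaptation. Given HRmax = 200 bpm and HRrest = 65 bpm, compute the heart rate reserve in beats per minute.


Heart rate reserve = maximum HR minus resting HR
HRR = 200 - 65 = 135 bpm

135 bpm


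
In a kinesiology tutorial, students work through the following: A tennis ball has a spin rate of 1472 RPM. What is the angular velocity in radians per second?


Convert RPM to rad/s: multiply by 2*pi and divide by 60
omega = 1472 * 2 * pi / 60
= 154.147 rad/s

154.147 rad/s


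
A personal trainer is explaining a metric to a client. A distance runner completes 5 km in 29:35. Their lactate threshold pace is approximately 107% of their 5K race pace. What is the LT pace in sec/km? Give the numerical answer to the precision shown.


Convert to seconds: 29 min 35 s = 1775 s
Pace per km = 1775 / 5 = 355.0 s/km
LT pace = 355.0 * 1.07 = 379.85 s/km

379.85 s/km


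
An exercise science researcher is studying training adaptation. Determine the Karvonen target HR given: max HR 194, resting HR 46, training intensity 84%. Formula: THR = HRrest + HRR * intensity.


HRR = HRmax - HRrest = 194 - 46 = 148
THR = 46 + 148 * 0.84
= 170.32 bpm

170.32 bpm


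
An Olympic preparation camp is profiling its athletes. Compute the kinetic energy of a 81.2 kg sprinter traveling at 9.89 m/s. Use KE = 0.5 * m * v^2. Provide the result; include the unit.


Velocity squared = 97.8121
KE = 0.5 * 81.2 * 97.8121 = 3971.17 J

3971.17 J


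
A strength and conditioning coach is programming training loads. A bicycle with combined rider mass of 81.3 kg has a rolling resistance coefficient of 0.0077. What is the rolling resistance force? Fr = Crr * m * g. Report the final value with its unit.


Fr = 0.0077 * 81.3 * 9.81
= 0.62601 * 9.81
= 6.141 N

6.141 N


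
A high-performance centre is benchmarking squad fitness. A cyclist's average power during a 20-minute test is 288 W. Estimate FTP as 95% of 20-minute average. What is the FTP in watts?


FTP = 20-min power * 0.95
= 288 * 0.95
= 273.6 W

273.6 W


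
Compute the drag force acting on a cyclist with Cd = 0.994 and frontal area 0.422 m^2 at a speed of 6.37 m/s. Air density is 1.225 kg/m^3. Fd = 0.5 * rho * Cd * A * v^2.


Step 1: v^2 = 40.5769
Step 2: Fd = 0.5 * 1.225 * 0.994 * 0.422 * 40.5769
= 10.425 N

10.425 N


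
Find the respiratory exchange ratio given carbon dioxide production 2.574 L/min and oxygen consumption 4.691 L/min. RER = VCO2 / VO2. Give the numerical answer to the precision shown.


VCO2 = 2.574 L/min
VO2 = 4.691 L/min
RER = 2.574 / 4.691 = 0.5487

0.5487


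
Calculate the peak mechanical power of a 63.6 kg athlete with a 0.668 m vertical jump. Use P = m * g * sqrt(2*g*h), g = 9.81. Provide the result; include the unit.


First, sqrt(2gh) = sqrt(2 * 9.81 * 0.668)
= sqrt(13.10616) = 3.620243 m/s
Power = 63.6 * 9.81 * 3.620243 = 2258.73 W

2258.73 W


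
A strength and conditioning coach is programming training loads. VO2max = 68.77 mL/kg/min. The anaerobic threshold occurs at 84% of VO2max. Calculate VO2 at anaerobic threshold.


AT fraction = 84 / 100 = 0.84
AT VO2 = 68.77 * 0.84
= 57.77 mL/kg/min

57.77 mL/kg/min


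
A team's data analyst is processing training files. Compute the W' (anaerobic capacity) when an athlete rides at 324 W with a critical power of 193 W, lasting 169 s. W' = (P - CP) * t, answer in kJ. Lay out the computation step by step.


Above-CP power = 131 W
Duration = 169 s
W' = 131 * 169 = 22139 J
Convert: 22139 / 1000 = 22.139 kJ

22.139 kJ


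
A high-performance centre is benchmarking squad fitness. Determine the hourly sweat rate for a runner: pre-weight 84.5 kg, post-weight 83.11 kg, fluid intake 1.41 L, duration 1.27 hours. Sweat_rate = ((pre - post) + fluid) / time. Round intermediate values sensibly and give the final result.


Mass lost = 84.5 - 83.11 = 1.39 kg
Add fluid consumed: 1.39 + 1.41 = 2.8 L total sweat
Sweat rate = 2.8 / 1.27 = 2.205 L/h

2.205 L/h


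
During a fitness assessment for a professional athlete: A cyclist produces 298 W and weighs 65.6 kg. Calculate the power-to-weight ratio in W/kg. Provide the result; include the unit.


P/W = power / mass
= 298 / 65.6
= 4.543 W/kg

4.543 W/kg


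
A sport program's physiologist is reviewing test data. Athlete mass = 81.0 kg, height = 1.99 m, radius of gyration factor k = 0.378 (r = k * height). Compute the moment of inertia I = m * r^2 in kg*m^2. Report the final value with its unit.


r = k * height = 0.378 * 1.99 = 0.75222 m
r^2 = 0.75222^2 = 0.565835
I = 81.0 * 0.565835 = 45.833 kg*m^2

45.833 kg*m^2


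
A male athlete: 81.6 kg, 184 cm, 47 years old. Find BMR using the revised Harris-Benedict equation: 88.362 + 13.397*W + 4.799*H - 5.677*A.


Intercept = 88.362
Weight contribution = 13.397 * 81.6 = 1093.1952
Height contribution = 4.799 * 184 = 883.016
Age contribution = 5.677 * 47 = 266.819
BMR = 88.362 + 1093.1952 + 883.016 - 266.819
= 1797.75 kcal/day

1797.75 kcal/day


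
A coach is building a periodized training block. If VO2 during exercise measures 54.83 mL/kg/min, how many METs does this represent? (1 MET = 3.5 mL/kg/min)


METs = VO2 / 3.5 = 54.83 / 3.5 = 15.67

15.67 METs


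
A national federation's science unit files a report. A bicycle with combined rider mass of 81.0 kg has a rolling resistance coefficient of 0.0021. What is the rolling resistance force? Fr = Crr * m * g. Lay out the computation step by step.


Fr = 0.0021 * 81.0 * 9.81
= 0.1701 * 9.81
= 1.669 N

1.669 N


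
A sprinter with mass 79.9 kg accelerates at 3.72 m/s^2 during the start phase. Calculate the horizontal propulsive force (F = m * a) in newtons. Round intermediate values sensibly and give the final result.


F = m * a
= 79.9 * 3.72
= 297.23 N

297.23 N


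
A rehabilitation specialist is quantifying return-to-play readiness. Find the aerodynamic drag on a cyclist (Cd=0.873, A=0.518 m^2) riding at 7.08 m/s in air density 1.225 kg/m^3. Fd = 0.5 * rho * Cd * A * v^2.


Fd = 0.5 * 1.225 * 0.873 * 0.518 * 7.08^2
= 0.5 * 1.225 * 0.873 * 0.518 * 50.1264
= 13.884 N

13.884 N


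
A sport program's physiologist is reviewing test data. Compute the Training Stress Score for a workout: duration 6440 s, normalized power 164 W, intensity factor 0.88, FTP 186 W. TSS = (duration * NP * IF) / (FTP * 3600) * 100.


Product = 6440 * 164 * 0.88 = 929420.8
Base = 186 * 3600 = 669600
TSS = 929420.8 / 669600 * 100 = 138.8

138.8 TSS


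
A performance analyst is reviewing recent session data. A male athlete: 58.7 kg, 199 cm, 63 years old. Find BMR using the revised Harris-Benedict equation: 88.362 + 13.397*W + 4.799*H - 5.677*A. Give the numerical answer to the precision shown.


Intercept = 88.362
Weight contribution = 13.397 * 58.7 = 786.4039
Height contribution = 4.799 * 199 = 955.001
Age contribution = 5.677 * 63 = 357.651
BMR = 88.362 + 786.4039 + 955.001 - 357.651
= 1472.12 kcal/day

1472.12 kcal/day


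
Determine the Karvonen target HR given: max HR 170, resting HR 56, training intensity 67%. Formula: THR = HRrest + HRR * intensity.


HRR = HRmax - HRrest = 170 - 56 = 114
THR = 56 + 114 * 0.67
= 132.38 bpm

132.38 bpm


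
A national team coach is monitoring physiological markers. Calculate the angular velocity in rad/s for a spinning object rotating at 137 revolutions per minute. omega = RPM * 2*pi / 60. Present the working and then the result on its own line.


omega = RPM * 2*pi / 60
= 137 * 6.28318531 / 60
= 14.347 rad/s

14.347 rad/s


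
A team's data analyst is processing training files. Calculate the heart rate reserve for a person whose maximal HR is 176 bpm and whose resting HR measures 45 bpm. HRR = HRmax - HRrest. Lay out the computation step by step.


HRmax = 176 bpm
HRrest = 45 bpm
HRR = 176 - 45 = 131 bpm

131 bpm


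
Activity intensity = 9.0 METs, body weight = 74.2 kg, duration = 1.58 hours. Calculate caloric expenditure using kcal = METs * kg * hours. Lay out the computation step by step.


kcal = 9.0 * 74.2 * 1.58
= 667.8 * 1.58
= 1055.12 kcal

1055.12 kcal


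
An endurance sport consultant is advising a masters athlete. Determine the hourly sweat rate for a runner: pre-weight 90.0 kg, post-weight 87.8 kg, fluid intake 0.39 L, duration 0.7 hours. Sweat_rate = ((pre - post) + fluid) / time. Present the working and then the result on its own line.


Mass lost = 90.0 - 87.8 = 2.2 kg
Add fluid consumed: 2.2 + 0.39 = 2.59 L total sweat
Sweat rate = 2.59 / 0.7 = 3.7 L/h

3.7 L/h


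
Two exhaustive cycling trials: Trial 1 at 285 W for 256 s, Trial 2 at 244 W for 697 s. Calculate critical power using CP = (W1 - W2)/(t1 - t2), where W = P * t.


W1 = 285 * 256 = 72960 J
W2 = 244 * 697 = 170068 J
CP = (72960 - 170068) / (256 - 697)
= -97108 / -441
= 220.2 W

220.2 W


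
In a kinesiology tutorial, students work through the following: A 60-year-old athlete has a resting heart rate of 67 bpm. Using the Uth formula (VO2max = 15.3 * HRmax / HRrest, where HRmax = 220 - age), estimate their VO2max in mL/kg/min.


HRmax = 220 - 60 = 160 bpm
Ratio = HRmax / HRrest = 160 / 67 = 2.3881
VO2max = 15.3 * 2.3881 = 36.54 mL/kg/min

36.54 mL/kg/min


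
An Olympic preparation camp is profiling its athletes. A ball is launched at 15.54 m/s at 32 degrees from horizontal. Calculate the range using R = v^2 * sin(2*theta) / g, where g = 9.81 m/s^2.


sin(2 * 32) = sin(64) = 0.898794
v^2 = 15.54^2 = 241.4916
R = 241.4916 * 0.898794 / 9.81
= 22.126 m

22.126 m


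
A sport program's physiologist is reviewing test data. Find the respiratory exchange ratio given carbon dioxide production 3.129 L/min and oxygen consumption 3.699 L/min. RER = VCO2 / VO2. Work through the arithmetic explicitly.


VCO2 = 3.129 L/min
VO2 = 3.699 L/min
RER = 3.129 / 3.699 = 0.8459

0.8459


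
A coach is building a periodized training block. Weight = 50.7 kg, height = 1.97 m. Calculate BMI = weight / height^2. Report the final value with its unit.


height^2 = 1.97^2 = 3.8809
BMI = 50.7 / 3.8809 = 13.06 kg/m^2

13.06 kg/m^2


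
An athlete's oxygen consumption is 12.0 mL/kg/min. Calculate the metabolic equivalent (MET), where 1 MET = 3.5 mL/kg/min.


MET = VO2 / 3.5
= 12.0 / 3.5
= 3.43 METs

3.43 METs


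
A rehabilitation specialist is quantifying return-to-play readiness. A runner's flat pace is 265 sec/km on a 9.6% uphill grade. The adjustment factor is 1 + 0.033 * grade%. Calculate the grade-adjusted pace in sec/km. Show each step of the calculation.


Factor = 1 + 0.033 * 9.6 = 1.3168
Adjusted pace = 265 * 1.3168
= 348.95 sec/km

348.95 s/km


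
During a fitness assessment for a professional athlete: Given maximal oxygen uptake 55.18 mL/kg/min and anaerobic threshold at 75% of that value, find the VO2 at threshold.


Percentage as decimal = 0.75
VO2 at AT = 55.18 * 0.75 = 41.39 mL/kg/min

41.39 mL/kg/min


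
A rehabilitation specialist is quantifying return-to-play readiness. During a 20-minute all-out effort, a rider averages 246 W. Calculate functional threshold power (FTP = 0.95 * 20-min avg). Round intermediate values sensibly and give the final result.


FTP = 0.95 * 246
= 233.7 W

233.7 W


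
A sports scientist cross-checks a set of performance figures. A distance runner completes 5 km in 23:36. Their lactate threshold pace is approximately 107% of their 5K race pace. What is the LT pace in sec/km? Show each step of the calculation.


Convert to seconds: 23 min 36 s = 1416 s
Pace per km = 1416 / 5 = 283.2 s/km
LT pace = 283.2 * 1.07 = 303.02 s/km

303.02 s/km


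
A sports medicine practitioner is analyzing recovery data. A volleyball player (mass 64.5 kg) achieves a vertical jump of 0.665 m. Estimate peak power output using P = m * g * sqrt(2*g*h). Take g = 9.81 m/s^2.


2 * g * h = 2 * 9.81 * 0.665 = 13.0473
sqrt(13.0473) = 3.612105 m/s
P = 64.5 * 9.81 * 3.612105 = 2285.54 W

2285.54 W


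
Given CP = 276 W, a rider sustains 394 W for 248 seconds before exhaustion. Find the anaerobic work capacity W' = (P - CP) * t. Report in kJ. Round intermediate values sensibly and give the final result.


Excess power = 394 - 276 = 118 W
Work above CP = 118 * 248 = 29264 J
W' = 29.264 kJ

29.264 kJ


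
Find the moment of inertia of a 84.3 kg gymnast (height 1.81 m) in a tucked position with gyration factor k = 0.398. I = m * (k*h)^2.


Radius of gyration = 0.398 * 1.81 = 0.72038 m
I = 84.3 * 0.72038^2
= 84.3 * 0.518947
= 43.747 kg*m^2

43.747 kg*m^2


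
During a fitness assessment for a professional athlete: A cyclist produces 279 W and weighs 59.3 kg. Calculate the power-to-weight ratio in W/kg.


P/W = power / mass
= 279 / 59.3
= 4.705 W/kg

4.705 W/kg


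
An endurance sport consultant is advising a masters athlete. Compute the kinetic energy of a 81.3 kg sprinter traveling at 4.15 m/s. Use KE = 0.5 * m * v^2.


Velocity squared = 17.2225
KE = 0.5 * 81.3 * 17.2225 = 700.09 J

700.09 J


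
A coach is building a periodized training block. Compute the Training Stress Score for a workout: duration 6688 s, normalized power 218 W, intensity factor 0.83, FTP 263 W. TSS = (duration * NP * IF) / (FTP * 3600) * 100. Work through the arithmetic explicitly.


Product = 6688 * 218 * 0.83 = 1210126.72
Base = 263 * 3600 = 946800
TSS = 1210126.72 / 946800 * 100 = 127.81

127.81 TSS


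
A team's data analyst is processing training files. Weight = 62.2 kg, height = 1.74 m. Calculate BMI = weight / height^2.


height^2 = 1.74^2 = 3.0276
BMI = 62.2 / 3.0276 = 20.54 kg/m^2

20.54 kg/m^2


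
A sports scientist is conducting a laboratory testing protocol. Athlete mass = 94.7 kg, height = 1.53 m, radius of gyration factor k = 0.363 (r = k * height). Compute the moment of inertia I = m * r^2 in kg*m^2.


r = k * height = 0.363 * 1.53 = 0.55539 m
r^2 = 0.55539^2 = 0.308458
I = 94.7 * 0.308458 = 29.211 kg*m^2

29.211 kg*m^2


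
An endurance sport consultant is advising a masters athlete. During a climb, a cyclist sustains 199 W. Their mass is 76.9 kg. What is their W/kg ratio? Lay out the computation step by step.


Power-to-weight = 199 W / 76.9 kg
= 2.588 W/kg

2.588 W/kg


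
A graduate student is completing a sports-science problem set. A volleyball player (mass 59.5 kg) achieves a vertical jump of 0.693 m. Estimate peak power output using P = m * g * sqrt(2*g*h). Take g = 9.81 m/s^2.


2 * g * h = 2 * 9.81 * 0.693 = 13.59666
sqrt(13.59666) = 3.687365 m/s
P = 59.5 * 9.81 * 3.687365 = 2152.3 W

2152.3 W


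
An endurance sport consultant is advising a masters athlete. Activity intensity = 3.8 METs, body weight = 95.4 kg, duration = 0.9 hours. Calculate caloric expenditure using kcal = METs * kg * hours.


kcal = 3.8 * 95.4 * 0.9
= 362.52 * 0.9
= 326.27 kcal

326.27 kcal


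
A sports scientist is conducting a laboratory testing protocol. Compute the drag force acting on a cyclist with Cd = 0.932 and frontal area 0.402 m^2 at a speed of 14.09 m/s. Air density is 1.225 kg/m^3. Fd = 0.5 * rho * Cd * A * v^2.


Step 1: v^2 = 198.5281
Step 2: Fd = 0.5 * 1.225 * 0.932 * 0.402 * 198.5281
= 45.559 N

45.559 N


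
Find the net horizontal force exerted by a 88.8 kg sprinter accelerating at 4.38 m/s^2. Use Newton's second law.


Newton's second law: F = m * a
F = 88.8 * 4.38 = 388.94 N

388.94 N


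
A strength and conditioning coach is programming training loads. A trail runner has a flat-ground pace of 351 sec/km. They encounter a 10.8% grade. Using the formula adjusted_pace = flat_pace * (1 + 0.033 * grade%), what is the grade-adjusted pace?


Grade factor = 1 + 0.033 * 10.8 = 1.3564
Adjusted = 351 * 1.3564 = 476.1 sec/km

476.1 s/km


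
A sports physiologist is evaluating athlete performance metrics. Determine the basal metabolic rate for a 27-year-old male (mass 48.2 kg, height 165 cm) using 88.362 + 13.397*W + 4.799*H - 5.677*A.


BMR = 88.362 + 13.397*48.2 + 4.799*165 - 5.677*27
= 1372.65 kcal/day

1372.65 kcal/day


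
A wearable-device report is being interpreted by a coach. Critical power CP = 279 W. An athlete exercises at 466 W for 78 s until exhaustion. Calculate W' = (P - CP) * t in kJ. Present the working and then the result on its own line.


P - CP = 466 - 279 = 187 W
W' = 187 * 78 = 14586 J
= 14586 / 1000 = 14.586 kJ

14.586 kJ


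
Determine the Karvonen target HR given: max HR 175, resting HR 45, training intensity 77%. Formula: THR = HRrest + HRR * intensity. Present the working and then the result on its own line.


HRR = HRmax - HRrest = 175 - 45 = 130
THR = 45 + 130 * 0.77
= 145.1 bpm

145.1 bpm


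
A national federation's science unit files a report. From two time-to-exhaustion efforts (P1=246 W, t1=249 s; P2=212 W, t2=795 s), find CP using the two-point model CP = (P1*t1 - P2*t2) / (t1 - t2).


Work in trial 1 = 61254 J
Work in trial 2 = 168540 J
Delta work = -107286 J
Delta time = -546 s
CP = -107286 / -546 = 196.49 W

196.49 W


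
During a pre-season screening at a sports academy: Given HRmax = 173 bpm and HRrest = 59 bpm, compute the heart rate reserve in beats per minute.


Heart rate reserve = maximum HR minus resting HR
HRR = 173 - 59 = 114 bpm

114 bpm


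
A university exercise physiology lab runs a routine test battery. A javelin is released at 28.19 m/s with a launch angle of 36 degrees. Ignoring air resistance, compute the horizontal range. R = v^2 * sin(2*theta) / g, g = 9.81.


Launch speed squared = 794.6761
sin(2 * 36 deg) = 0.951057
Range = 794.6761 * 0.951057 / 9.81
= 77.042 m

77.042 m


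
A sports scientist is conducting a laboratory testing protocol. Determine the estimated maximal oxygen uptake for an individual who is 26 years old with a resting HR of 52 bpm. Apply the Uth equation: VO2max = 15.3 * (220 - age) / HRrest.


HRmax = 220 - 26 = 194
VO2max = 15.3 * (194 / 52)
= 15.3 * 3.7308
= 57.08 mL/kg/min

57.08 mL/kg/min


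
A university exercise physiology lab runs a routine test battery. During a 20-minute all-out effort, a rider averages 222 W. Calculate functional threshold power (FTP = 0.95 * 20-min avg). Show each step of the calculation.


FTP = 0.95 * 222
= 210.9 W

210.9 W


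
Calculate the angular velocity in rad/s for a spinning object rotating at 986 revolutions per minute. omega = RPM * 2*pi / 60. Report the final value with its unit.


omega = RPM * 2*pi / 60
= 986 * 6.28318531 / 60
= 103.254 rad/s

103.254 rad/s


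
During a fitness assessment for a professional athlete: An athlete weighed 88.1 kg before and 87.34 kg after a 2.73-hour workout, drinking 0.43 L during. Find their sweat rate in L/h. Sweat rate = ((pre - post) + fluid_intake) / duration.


Body mass change = 0.76 kg
Total sweat loss = 0.76 + 0.43 = 1.19 L
Rate = 1.19 / 2.73 = 0.436 L/h

0.436 L/h


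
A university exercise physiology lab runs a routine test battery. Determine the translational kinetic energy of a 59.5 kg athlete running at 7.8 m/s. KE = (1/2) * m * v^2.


KE = 0.5 * m * v^2
= 0.5 * 59.5 * 7.8^2
= 0.5 * 59.5 * 60.84
= 1809.99 J

1809.99 J


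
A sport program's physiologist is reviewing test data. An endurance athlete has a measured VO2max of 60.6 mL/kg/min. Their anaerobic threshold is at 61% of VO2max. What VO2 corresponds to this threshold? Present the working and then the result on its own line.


Anaerobic threshold VO2 = VO2max * 61%
= 60.6 * 0.61
= 36.97 mL/kg/min

36.97 mL/kg/min


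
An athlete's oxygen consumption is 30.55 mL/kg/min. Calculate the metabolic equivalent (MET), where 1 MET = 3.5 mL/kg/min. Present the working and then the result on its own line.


MET = VO2 / 3.5
= 30.55 / 3.5
= 8.73 METs

8.73 METs


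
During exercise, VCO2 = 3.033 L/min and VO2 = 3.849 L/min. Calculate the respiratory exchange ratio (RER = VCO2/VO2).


RER = VCO2 / VO2
= 3.033 / 3.849
= 0.788

0.788


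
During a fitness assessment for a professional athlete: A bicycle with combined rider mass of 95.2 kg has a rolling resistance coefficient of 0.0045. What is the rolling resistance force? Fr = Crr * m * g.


Fr = 0.0045 * 95.2 * 9.81
= 0.4284 * 9.81
= 4.203 N

4.203 N
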